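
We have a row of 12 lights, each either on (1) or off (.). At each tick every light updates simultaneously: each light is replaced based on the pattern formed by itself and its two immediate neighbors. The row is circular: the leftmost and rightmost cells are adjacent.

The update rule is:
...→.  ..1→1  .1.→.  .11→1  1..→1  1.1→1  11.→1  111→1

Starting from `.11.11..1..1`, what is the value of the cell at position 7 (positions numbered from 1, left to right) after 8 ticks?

tick 1: 11111111.11.
tick 2: 111111111111
tick 3: 111111111111  (fixed point — unchanged through tick 8)
position 7 holds 1

1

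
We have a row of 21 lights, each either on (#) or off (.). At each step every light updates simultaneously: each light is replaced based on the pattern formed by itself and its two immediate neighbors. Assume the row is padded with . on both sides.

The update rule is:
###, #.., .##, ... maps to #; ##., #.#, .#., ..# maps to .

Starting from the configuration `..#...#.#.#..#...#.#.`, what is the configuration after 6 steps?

step 1: #..##......#..##....#
step 2: .#.#.#####..#.#.###..
step 3: .....####.#.....##.##
step 4: ####.###...####.#..#.
step 5: ###..##.##.###...#..#
step 6: ##.#.#..#..##.##..#..

##.#.#..#..##.##..#..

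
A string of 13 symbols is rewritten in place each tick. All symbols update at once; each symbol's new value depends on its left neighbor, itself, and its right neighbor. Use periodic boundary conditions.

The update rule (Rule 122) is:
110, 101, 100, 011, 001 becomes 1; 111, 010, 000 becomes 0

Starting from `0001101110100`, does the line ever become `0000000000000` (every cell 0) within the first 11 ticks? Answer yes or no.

yes

0011111011010
0110001111101
1111011000110
1001111101111
1111000111000
1001101101101
1111111111111
0000000000000
all cells are 0 at tick 8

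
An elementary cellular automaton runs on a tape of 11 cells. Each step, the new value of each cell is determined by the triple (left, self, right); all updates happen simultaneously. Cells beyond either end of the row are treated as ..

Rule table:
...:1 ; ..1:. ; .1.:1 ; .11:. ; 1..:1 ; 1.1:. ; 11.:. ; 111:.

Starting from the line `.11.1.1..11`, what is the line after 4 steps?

....1.11...
111.1...111
....111....
111....1111

111....1111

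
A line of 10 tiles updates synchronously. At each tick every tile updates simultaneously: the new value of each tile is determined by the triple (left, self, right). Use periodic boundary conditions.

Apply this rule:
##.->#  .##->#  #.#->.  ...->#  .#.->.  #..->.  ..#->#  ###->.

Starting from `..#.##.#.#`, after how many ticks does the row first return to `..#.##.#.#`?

tick 1: .#..##....
tick 2: #..###.###
tick 3: #.##.#.#..
tick 4: ..##.....#
tick 5: .###.####.
tick 6: ##.#.#..#.
tick 7: ##.....#..
tick 8: ##.####..#
tick 9: .#.#..#.##
tick 10: .....#..##
tick 11: .####..###
tick 12: .#..#.##.#
tick 13: ...#..##..
tick 14: ###..###.#
tick 15: ..#.##.#.#

15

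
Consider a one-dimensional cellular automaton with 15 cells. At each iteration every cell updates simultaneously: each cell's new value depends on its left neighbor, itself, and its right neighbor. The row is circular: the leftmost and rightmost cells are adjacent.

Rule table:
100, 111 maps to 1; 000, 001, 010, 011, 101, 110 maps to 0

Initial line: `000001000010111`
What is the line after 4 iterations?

100000100000010
010000010000000
001000001000000
000100000100000

000100000100000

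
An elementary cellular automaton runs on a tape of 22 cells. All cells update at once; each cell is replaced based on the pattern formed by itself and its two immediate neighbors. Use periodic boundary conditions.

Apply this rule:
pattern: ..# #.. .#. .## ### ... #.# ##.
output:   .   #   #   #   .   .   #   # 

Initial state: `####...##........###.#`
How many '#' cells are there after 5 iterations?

9

...##..###.......#.###
#..###.#.##......###.#
##.#.#######.....#.###
.#####.....##....###..
.#...##....###...#.##.
count of #: 9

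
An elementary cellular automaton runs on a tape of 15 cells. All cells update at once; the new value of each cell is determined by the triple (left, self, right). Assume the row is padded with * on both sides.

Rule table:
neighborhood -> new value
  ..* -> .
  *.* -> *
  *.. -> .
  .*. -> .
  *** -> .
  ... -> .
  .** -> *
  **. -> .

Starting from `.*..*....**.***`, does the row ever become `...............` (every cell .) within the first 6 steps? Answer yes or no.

yes

step 1: *........*.**..
step 2: ..........**...
step 3: ..........*....
step 4: ...............
all cells are . at step 4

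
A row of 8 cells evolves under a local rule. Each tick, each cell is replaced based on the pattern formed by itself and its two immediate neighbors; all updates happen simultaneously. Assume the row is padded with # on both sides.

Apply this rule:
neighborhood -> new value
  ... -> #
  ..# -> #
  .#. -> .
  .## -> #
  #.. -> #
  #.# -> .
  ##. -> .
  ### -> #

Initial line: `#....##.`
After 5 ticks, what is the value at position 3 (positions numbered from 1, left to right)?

tick 1: .#####..
tick 2: .####.##
tick 3: .###..##
tick 4: .##.####
tick 5: .#..####
position 3 holds .

.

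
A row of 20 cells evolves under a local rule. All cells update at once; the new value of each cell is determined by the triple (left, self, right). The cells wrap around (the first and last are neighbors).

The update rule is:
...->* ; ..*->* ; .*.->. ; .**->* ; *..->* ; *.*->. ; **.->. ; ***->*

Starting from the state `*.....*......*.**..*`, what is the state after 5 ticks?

**.******..*.***.***

.*****.******..*.***
.****..*****.**..**.
****.******..*.***.*
***..*****.**..**..*
**.******..*.***.***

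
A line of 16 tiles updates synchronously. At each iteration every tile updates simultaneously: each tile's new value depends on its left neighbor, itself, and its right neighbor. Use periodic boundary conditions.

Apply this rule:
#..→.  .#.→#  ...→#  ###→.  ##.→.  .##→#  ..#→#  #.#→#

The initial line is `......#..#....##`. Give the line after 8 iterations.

.######.##.####.
##.....##.##....
#..#####.##..###
..##....##..##..
###..####..##..#
....##....##..##
.####..####..##.
##....##....##..

##....##....##..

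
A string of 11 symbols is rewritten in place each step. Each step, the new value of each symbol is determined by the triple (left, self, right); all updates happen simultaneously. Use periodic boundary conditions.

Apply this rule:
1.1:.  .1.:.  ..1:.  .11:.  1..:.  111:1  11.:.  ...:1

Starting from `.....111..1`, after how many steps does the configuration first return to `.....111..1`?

11

.111..1....
..1.....111
....111..1.
111..1.....
.1.....111.
...111..1..
11..1.....1
1.....111..
..111..1...
1..1.....11
.....111..1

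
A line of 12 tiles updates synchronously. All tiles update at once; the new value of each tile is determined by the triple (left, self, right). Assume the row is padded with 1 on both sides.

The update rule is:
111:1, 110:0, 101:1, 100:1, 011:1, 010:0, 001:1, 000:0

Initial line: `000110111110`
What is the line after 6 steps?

step 1: 101101111101
step 2: 011011111011
step 3: 110111110111
step 4: 101111101111
step 5: 011111011111
step 6: 111110111111

111110111111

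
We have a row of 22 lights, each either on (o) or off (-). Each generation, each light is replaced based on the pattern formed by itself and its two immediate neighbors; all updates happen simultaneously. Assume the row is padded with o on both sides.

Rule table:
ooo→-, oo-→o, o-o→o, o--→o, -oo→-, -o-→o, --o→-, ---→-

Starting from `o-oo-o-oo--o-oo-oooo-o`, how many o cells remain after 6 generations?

13

oo-oooo-oo-oo-oo---oo-
-oo---oo-oo-oo-oo---oo
o-oo---oo-oo-oo-oo----
oo-oo---oo-oo-oo-oo---
-oo-oo---oo-oo-oo-oo--
o-oo-oo---oo-oo-oo-oo-
count of o: 13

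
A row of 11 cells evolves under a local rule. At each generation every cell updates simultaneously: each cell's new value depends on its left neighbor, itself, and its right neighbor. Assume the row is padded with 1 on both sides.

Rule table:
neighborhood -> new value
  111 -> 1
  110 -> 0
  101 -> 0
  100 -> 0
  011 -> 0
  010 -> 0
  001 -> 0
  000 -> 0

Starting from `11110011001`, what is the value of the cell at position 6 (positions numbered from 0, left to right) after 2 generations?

11100000000
11000000000
position 6 holds 0

0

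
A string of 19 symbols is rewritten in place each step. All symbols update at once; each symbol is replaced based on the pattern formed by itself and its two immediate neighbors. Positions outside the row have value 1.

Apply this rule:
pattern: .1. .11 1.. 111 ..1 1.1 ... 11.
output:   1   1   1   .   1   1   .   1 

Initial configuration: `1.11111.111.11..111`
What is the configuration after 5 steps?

1......11...111....

111...111.1111111..
..11.11.111.....111
111111111.11...11..
........11111.11111
1......11...111....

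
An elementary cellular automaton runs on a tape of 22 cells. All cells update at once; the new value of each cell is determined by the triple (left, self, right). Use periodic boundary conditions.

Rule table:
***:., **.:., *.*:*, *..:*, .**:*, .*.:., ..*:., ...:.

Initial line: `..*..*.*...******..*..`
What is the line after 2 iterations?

....*..*.*..*.....*..*

...*..*.*..*.....*..*.
....*..*.*..*.....*..*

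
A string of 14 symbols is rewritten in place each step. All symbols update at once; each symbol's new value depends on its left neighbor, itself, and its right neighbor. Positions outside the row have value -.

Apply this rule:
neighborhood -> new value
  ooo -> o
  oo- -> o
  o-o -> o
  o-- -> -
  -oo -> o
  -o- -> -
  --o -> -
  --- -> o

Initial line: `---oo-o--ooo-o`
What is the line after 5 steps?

ooooooooooooo-

oo-ooo---oooo-
oooooo-o-oooo-
ooooooo-ooooo-
ooooooooooooo-
ooooooooooooo-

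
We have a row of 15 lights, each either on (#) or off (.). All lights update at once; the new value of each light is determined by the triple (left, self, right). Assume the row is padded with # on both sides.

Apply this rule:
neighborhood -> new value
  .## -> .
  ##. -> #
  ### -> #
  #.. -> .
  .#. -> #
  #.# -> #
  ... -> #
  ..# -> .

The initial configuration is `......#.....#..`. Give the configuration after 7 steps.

.####.#.###.#..
#.######.####..
##.######.###..
###.######.##..
####.######.#..
#####.#######..
######.######..

######.######..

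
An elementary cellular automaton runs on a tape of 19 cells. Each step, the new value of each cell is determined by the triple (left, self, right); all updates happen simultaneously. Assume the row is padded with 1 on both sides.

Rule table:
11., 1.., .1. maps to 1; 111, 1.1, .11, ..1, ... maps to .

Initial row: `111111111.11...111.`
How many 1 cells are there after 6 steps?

step 1: ........1..11....1.
step 2: 1.......11..11...1.
step 3: 11.......11..11..1.
step 4: .11.......11..11.1.
step 5: ..11.......11..1.1.
step 6: 1..11.......11.1.1.
count of 1: 7

7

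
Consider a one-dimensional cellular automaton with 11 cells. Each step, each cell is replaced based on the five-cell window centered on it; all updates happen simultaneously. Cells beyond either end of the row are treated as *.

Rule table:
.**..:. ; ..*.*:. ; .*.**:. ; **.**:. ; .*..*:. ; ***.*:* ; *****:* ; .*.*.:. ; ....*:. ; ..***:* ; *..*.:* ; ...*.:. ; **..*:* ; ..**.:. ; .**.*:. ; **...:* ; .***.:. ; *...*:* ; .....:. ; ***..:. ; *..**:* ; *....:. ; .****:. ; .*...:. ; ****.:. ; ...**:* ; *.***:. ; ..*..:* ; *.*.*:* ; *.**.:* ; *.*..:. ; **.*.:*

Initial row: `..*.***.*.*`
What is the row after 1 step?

**....***..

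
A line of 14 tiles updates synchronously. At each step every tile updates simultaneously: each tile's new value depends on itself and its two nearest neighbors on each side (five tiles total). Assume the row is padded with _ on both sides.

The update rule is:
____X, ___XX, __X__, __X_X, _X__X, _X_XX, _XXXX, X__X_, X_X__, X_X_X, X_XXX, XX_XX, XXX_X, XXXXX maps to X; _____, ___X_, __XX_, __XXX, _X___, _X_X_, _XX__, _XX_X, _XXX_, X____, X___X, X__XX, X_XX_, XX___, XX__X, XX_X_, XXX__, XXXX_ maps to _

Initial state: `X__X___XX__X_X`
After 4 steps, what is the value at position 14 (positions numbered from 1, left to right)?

XXXX__X___XX_X
_X___XX__X___X
_X__X___XX___X
_XXXX__X_____X
position 14 holds X

X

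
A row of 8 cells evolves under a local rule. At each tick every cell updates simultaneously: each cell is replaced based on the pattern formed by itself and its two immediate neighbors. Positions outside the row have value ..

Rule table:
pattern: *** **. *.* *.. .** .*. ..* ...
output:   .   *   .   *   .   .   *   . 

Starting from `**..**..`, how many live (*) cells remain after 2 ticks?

.***.**.
*..*..**
count of *: 4

4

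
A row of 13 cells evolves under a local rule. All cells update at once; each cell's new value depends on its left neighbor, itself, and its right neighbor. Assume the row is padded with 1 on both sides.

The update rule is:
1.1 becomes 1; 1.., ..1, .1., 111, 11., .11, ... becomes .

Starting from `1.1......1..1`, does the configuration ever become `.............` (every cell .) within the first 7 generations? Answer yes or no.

.1...........
1............
.............
all cells are . at generation 3

yes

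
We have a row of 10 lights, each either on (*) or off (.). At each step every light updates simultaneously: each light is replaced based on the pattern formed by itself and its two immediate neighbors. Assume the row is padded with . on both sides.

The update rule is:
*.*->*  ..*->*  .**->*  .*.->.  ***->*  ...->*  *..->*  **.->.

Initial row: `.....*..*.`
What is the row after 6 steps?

*****.**.*
****.**.*.
***.**.*.*
**.**.*.*.
*.**.*.*.*
.**.*.*.*.

.**.*.*.*.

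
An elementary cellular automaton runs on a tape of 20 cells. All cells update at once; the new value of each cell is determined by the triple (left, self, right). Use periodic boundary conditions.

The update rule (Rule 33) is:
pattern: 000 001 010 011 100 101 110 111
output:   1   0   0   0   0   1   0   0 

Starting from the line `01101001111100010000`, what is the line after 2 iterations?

01000111111100010000

00010000000001000111
01000111111100010000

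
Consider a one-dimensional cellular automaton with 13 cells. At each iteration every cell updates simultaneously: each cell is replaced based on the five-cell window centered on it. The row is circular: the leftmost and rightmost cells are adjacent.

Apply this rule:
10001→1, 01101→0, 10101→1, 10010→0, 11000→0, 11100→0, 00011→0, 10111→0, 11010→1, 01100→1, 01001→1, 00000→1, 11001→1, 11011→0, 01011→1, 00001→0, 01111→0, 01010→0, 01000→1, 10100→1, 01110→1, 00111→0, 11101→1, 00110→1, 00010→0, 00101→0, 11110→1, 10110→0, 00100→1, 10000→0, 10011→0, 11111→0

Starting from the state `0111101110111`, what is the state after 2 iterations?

0001100110011
0101110111011

0101110111011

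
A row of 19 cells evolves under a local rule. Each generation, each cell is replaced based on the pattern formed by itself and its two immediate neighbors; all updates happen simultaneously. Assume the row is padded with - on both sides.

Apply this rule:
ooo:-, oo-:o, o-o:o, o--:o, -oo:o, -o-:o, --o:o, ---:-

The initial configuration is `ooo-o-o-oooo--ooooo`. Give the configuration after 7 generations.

generation 1: o-ooooooo--oooo---o
generation 2: ooo-----oooo--oo-oo
generation 3: o-oo---oo--oooooooo
generation 4: ooooo-oooooo------o
generation 5: o---ooo----oo----oo
generation 6: oo-oo-oo--oooo--ooo
generation 7: ooooooooooo--oooo-o

ooooooooooo--oooo-o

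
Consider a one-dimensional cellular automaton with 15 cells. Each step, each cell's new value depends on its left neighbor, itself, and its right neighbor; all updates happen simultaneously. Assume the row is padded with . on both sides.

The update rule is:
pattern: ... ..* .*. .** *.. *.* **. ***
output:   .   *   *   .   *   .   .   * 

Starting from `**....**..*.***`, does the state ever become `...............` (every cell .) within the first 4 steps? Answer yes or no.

no

..*..*..***..*.
.*******.*.****
*.*****..*..**.
*..***.*****..*
step 4 is *..***.*****..*, still not uniform .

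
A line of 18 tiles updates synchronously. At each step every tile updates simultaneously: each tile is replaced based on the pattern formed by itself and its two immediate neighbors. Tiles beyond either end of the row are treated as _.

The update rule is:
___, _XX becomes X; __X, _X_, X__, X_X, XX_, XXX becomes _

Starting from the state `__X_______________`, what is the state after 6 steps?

____XXX_X_________

step 1: X___XXXXXXXXXXXXXX
step 2: __X_X_____________
step 3: X_____XXXXXXXXXXXX
step 4: __XXX_X___________
step 5: X_X_____XXXXXXXXXX
step 6: ____XXX_X_________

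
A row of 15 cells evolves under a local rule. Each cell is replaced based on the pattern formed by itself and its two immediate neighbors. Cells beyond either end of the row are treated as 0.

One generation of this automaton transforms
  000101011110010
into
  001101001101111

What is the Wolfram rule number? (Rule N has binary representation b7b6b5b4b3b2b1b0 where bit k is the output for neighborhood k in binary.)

position 8: 111 → 1  (bit 7 = 1)
position 10: 110 → 0  (bit 6 = 0)
position 4: 101 → 0  (bit 5 = 0)
position 11: 100 → 1  (bit 4 = 1)
position 7: 011 → 0  (bit 3 = 0)
position 3: 010 → 1  (bit 2 = 1)
position 2: 001 → 1  (bit 1 = 1)
position 0: 000 → 0  (bit 0 = 0)
bits b7..b0 = 10010110 = 150

150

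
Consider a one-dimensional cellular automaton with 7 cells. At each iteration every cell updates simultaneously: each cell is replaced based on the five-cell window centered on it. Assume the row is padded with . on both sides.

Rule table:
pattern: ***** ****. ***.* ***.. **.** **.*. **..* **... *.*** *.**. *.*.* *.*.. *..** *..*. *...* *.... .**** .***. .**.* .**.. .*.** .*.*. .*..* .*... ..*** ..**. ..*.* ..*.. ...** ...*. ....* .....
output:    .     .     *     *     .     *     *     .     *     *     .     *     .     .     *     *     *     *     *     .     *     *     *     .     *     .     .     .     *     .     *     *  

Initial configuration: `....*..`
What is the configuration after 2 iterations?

***...*
***.*..

***.*..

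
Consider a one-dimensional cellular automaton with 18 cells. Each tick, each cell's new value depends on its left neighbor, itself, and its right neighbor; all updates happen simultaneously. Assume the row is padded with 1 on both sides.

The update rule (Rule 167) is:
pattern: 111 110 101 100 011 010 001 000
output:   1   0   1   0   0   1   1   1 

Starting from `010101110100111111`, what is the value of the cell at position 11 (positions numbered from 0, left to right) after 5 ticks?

1

tick 1: 111110101101011111
tick 2: 111101110011101111
tick 3: 111010100101010111
tick 4: 110111101111111011
tick 5: 101011010111110101
position 11 holds 1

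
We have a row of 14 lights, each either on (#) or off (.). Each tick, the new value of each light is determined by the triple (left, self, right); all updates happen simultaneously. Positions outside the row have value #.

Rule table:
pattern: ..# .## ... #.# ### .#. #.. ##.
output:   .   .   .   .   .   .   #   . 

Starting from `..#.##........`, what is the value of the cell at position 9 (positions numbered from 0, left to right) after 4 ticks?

#

#.....#.......
.#.....#......
..#.....#.....
#..#.....#....
position 9 holds #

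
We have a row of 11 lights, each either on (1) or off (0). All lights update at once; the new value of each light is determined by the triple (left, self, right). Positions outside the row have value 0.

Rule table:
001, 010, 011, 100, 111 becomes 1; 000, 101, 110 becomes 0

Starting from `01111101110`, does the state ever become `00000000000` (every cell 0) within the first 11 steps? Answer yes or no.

step 1: 11111001101
step 2: 11110111001
step 3: 11100110111
step 4: 11011100110
step 5: 10011011101
step 6: 11110011001
step 7: 11101110111
step 8: 11001100110
step 9: 10111011101
step 10: 10110011001
step 11: 10101110111
step 11 is 10101110111, still not uniform 0

no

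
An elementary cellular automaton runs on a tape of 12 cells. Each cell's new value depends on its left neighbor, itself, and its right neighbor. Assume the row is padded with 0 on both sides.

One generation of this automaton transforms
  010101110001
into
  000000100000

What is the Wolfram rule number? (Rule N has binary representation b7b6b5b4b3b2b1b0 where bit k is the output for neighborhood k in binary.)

128

position 6: 111 → 1  (bit 7 = 1)
position 7: 110 → 0  (bit 6 = 0)
position 2: 101 → 0  (bit 5 = 0)
position 8: 100 → 0  (bit 4 = 0)
position 5: 011 → 0  (bit 3 = 0)
position 1: 010 → 0  (bit 2 = 0)
position 0: 001 → 0  (bit 1 = 0)
position 9: 000 → 0  (bit 0 = 0)
bits b7..b0 = 10000000 = 128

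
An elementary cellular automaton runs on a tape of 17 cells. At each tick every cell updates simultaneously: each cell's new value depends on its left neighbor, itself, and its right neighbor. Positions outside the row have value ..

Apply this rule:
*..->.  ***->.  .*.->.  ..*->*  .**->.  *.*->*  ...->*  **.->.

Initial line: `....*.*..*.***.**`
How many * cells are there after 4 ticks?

****.*..*.*...*..
....*..*.*..**..*
****..*.*..*...*.
.....*.*..*..**..
count of *: 5

5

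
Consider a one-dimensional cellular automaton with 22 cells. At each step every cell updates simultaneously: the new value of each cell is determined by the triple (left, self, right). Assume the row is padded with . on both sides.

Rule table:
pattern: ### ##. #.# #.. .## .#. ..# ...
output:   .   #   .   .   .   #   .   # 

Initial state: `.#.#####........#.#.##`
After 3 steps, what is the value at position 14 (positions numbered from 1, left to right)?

.

.#.....#.######.#.#..#
.#.###.#......#.#.#..#
.#...#.#.####.#.#.#..#
position 14 holds .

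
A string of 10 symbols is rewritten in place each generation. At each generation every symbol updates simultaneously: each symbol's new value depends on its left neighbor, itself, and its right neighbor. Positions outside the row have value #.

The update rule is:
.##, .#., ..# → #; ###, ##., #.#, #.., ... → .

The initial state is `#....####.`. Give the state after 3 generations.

generation 1: ....##....
generation 2: ...##....#
generation 3: ..##....##

..##....##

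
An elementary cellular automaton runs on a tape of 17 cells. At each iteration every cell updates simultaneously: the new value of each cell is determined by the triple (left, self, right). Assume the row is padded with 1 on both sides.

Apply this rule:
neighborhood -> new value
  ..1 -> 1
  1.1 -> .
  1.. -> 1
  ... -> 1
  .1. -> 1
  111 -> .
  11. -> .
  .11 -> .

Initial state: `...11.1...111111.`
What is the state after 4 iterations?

...111....1111111

111...1111.......
...111....1111111
111...1111.......  (repeats iteration 1; period 2)
iteration 4: ...111....1111111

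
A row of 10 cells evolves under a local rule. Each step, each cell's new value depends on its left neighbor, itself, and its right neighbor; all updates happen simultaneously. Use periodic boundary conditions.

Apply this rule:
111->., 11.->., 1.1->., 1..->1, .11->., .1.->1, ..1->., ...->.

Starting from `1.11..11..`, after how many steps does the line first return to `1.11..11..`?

step 1: 1...1...1.
step 2: 11..11..1.
step 3: ..1...1.1.
step 4: ..11..1.11
step 5: 1...1.1...
step 6: 11..1.11..
step 7: ..1.1...1.
step 8: ..1.11..11
step 9: 1.1...1...
step 10: 1.11..11..

10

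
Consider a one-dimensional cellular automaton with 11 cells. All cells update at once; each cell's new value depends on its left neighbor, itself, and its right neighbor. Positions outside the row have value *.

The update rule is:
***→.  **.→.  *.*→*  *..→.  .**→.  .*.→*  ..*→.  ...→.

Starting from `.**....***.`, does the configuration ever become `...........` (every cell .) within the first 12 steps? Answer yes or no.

*.........*
...........
all cells are . at step 2

yes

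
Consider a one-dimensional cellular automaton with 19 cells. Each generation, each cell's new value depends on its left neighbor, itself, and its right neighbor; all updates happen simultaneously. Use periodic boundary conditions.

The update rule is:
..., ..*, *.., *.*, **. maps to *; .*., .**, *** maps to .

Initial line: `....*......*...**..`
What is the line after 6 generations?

.**.....**..**.....

****.******.***.***
...**.....**..**...
***.******.***.****
..**.....**..**....
**.******.***.*****
.**.....**..**.....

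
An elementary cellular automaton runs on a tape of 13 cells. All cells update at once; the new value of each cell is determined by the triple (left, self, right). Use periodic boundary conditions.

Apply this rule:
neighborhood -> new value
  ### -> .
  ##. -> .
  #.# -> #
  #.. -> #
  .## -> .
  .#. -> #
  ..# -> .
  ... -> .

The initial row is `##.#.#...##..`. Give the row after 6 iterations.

..##.......#.

iteration 1: ..#####....#.
iteration 2: .......#...##
iteration 3: #......##....
iteration 4: ##.......#...
iteration 5: ..#......##..
iteration 6: ..##.......#.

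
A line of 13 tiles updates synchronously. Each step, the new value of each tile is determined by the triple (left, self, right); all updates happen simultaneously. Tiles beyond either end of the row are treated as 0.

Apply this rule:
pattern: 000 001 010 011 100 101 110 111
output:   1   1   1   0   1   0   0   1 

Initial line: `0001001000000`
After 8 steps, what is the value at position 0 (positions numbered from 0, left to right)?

1111111111111
0111111111110
1011111111101
1001111111001
1110111110111
0100011100010
1111101011111
0111001001110
position 0 holds 0

0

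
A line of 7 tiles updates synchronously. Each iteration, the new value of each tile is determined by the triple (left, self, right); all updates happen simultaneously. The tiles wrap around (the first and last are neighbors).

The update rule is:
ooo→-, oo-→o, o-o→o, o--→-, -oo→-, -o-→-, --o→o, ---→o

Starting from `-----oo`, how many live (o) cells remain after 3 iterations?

iteration 1: -oooo-o
iteration 2: o---oo-
iteration 3: --oo-oo
count of o: 4

4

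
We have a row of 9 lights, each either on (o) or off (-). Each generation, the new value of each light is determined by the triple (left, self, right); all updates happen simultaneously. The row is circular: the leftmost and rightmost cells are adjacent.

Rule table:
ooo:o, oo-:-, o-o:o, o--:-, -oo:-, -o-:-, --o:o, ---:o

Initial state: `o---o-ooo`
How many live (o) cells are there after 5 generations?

4

generation 1: --oo-o-oo
generation 2: -o--o-o--
generation 3: o--o-o--o
generation 4: --o-o--o-
generation 5: oo-o--o--
count of o: 4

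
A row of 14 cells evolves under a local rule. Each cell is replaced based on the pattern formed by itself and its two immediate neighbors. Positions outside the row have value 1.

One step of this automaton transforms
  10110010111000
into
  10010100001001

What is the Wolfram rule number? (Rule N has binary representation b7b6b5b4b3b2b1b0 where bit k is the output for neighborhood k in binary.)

position 9: 111 → 0  (bit 7 = 0)
position 0: 110 → 1  (bit 6 = 1)
position 1: 101 → 0  (bit 5 = 0)
position 4: 100 → 0  (bit 4 = 0)
position 2: 011 → 0  (bit 3 = 0)
position 6: 010 → 0  (bit 2 = 0)
position 5: 001 → 1  (bit 1 = 1)
position 12: 000 → 0  (bit 0 = 0)
bits b7..b0 = 01000010 = 66

66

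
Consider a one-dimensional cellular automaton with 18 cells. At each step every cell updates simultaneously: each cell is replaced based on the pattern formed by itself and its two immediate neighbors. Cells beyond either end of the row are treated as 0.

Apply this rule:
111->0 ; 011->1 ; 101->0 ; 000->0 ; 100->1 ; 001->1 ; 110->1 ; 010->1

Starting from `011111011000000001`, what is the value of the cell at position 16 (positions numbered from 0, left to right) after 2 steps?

1

110001011100000011
111011010110000111
position 16 holds 1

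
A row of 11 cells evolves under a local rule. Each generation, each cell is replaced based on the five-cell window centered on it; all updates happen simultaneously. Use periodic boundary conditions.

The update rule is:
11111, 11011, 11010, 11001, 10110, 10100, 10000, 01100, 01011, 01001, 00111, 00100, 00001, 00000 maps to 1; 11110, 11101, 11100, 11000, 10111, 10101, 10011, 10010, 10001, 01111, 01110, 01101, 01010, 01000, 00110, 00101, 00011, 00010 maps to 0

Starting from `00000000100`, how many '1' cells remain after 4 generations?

3

11111110101
01111001010
01000100011
11000100000
count of 1: 3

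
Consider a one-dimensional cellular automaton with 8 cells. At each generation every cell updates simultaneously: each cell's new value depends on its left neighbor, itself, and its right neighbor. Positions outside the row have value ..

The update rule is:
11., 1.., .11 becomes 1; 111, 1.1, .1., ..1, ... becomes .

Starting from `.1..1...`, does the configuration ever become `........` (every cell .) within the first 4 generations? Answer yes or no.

no

generation 1: ..1..1..
generation 2: ...1..1.
generation 3: ....1..1
generation 4: .....1..
generation 4 is .....1.., still not uniform .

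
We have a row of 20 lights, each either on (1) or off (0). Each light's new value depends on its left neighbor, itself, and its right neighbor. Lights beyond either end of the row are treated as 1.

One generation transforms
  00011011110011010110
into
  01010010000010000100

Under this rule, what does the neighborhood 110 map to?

0

At position 4 the neighborhood is 110; the next row has 0 there.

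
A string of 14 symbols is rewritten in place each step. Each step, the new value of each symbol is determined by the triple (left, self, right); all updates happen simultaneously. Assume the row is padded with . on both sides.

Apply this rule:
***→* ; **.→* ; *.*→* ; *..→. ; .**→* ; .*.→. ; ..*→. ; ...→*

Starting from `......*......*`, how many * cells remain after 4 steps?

*****...****..
*****.*.****.*
******.******.
*************.
count of *: 13

13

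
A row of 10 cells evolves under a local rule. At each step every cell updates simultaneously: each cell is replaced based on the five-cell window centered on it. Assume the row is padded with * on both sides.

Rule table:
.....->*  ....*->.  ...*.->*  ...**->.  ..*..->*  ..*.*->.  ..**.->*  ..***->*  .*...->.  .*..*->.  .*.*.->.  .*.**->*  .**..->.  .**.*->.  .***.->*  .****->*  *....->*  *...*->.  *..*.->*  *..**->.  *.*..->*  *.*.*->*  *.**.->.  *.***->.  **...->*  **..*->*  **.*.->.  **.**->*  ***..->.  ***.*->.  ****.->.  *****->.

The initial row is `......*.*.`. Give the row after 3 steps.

***.**..**

****.*..**
.....*..**
***.**..**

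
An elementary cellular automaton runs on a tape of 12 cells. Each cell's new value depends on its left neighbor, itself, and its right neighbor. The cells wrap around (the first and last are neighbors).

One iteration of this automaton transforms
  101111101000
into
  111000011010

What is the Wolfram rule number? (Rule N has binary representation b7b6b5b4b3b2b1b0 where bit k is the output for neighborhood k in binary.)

position 3: 111 → 0  (bit 7 = 0)
position 6: 110 → 0  (bit 6 = 0)
position 1: 101 → 1  (bit 5 = 1)
position 9: 100 → 0  (bit 4 = 0)
position 2: 011 → 1  (bit 3 = 1)
position 0: 010 → 1  (bit 2 = 1)
position 11: 001 → 0  (bit 1 = 0)
position 10: 000 → 1  (bit 0 = 1)
bits b7..b0 = 00101101 = 45

45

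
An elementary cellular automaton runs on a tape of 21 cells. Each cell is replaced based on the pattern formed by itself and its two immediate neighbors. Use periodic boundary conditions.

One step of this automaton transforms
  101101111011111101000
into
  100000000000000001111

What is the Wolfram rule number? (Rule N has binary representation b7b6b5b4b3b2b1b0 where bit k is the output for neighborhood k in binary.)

position 6: 111 → 0  (bit 7 = 0)
position 3: 110 → 0  (bit 6 = 0)
position 1: 101 → 0  (bit 5 = 0)
position 18: 100 → 1  (bit 4 = 1)
position 2: 011 → 0  (bit 3 = 0)
position 0: 010 → 1  (bit 2 = 1)
position 20: 001 → 1  (bit 1 = 1)
position 19: 000 → 1  (bit 0 = 1)
bits b7..b0 = 00010111 = 23

23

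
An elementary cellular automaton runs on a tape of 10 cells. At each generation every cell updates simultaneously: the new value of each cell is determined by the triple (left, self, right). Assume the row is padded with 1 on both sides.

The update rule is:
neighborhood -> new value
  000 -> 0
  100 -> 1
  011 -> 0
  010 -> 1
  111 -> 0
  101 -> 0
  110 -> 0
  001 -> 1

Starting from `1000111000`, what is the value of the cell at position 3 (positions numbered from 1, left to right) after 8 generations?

0101000101
0101101100
0100000011
0110000100
0001001111
1011110000
0000001001
1000011110
position 3 holds 0

0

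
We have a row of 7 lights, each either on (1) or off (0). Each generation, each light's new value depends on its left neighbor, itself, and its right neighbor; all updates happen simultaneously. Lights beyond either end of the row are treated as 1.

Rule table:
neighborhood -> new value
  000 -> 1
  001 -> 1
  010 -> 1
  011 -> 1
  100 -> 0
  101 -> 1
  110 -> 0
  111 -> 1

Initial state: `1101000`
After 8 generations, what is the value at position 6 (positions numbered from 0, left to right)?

1011011
0110111
1101111
1011111
0111111
1111111
1111111  (fixed point — unchanged through generation 8)
position 6 holds 1

1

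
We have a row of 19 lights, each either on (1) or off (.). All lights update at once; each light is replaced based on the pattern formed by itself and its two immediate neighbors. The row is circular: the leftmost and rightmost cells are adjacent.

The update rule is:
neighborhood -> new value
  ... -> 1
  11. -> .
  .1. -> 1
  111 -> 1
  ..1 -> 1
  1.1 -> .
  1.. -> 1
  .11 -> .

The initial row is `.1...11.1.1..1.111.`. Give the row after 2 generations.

1111.1111..11.111..

generation 1: 11111...1.1111..1.1
generation 2: 1111.1111..11.111..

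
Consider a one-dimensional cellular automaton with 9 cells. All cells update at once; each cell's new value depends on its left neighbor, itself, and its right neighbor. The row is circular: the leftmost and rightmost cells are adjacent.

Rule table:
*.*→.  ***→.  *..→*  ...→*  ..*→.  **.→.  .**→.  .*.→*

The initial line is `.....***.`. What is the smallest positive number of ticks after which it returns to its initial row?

****....*
....***..
***....**
...***...
**....***
..***....
*....****
.***.....
....*****
***......
...*****.
**......*
..*****..
*......**
.*****...
......***
*****....
.....***.

18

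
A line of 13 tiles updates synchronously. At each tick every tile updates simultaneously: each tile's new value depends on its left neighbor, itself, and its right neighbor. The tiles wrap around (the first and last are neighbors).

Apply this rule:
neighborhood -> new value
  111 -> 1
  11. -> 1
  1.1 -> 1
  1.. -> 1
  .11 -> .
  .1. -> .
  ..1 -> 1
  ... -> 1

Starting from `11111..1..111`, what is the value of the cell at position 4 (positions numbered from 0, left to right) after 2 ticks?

1

1111111.11.11
11111111.11.1
position 4 holds 1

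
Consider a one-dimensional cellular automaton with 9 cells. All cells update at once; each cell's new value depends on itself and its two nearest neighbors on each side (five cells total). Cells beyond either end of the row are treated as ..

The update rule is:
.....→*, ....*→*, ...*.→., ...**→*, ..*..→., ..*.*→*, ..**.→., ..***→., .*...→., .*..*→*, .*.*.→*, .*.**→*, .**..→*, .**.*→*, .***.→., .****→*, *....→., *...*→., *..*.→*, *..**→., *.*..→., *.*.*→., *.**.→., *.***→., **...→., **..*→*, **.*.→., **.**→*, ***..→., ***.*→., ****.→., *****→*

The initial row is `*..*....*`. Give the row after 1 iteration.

.**...*..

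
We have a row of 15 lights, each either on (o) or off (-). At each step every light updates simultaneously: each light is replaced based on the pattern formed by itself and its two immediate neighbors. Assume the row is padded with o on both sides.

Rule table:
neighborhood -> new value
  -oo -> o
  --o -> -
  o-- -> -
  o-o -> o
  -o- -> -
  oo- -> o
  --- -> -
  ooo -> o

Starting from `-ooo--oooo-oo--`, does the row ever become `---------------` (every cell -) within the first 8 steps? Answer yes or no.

oooo--ooooooo--
oooo--ooooooo--  (fixed point — unchanged through step 8)
step 8 is oooo--ooooooo--, still not uniform -

no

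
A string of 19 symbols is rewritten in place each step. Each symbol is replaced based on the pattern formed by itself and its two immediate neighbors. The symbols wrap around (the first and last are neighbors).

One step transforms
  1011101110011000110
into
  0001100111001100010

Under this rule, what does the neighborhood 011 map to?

At position 2 the neighborhood is 011; the next row has 0 there.

0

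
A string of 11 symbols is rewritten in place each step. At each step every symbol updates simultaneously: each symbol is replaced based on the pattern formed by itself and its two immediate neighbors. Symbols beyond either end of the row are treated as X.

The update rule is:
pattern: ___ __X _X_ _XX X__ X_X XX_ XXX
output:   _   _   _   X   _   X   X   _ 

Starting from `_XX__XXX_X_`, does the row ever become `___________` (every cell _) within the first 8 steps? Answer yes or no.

step 1: XXX__X_XX_X
step 2: __X___XXXXX
step 3: ______X____
step 4: ___________
all cells are _ at step 4

yes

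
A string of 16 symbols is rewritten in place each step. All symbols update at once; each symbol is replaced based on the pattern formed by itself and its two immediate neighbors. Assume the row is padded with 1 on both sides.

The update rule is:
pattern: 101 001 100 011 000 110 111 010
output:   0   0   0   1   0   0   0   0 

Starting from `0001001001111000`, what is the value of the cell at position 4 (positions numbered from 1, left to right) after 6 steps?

0

0000000001000000
0000000000000000
0000000000000000  (fixed point — unchanged through step 6)
position 4 holds 0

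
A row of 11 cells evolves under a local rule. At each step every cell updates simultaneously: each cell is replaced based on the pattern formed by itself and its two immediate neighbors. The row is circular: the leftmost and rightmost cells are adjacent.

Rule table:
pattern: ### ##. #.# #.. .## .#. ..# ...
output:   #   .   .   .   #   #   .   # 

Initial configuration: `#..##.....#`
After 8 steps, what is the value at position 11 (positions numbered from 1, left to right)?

...#..###.#
.#.#..##..#
.#.#..#...#
.#.#..#.#.#
.#.#..#.#.#  (fixed point — unchanged through step 8)
position 11 holds #

#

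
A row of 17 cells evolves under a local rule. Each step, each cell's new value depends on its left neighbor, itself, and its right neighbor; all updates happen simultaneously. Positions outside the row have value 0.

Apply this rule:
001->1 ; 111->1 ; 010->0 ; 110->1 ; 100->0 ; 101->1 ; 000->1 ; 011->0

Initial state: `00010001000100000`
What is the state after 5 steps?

10101101010101010

11100110011001111
01101010101010111
10110101010101011
01011010101010101
10101101010101010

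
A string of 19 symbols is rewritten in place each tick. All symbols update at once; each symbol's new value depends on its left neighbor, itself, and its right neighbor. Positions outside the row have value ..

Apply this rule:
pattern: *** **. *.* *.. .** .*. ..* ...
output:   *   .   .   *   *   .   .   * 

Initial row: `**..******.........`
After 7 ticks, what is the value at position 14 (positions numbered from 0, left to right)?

*

*.*.*****.*********
....****..********.
***.***.*.*******.*
**..**....******...
*.*.*.***.*****.***
......**..****..**.
*****.*.*.***.*.*.*
position 14 holds *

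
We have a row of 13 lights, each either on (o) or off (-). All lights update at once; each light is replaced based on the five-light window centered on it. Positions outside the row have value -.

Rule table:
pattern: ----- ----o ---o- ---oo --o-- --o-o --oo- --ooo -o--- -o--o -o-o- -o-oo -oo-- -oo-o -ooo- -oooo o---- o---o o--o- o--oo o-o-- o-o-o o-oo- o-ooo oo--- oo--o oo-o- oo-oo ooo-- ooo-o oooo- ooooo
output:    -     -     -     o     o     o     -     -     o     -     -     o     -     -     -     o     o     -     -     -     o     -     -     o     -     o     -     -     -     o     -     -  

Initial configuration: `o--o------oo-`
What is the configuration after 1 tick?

o--ooo---o---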